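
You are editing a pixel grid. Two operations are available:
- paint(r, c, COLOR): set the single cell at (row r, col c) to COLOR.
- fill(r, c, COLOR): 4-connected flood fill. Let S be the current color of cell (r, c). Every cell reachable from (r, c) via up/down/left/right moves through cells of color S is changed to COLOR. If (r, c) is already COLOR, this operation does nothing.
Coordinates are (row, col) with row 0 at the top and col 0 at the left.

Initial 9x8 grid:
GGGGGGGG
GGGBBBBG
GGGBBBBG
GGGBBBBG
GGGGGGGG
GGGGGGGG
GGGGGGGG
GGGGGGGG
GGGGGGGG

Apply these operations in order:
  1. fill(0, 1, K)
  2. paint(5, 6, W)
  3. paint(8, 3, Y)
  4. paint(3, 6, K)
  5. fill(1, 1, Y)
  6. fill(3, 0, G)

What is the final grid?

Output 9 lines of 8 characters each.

Answer: GGGGGGGG
GGGBBBBG
GGGBBBBG
GGGBBBGG
GGGGGGGG
GGGGGGWG
GGGGGGGG
GGGGGGGG
GGGGGGGG

Derivation:
After op 1 fill(0,1,K) [60 cells changed]:
KKKKKKKK
KKKBBBBK
KKKBBBBK
KKKBBBBK
KKKKKKKK
KKKKKKKK
KKKKKKKK
KKKKKKKK
KKKKKKKK
After op 2 paint(5,6,W):
KKKKKKKK
KKKBBBBK
KKKBBBBK
KKKBBBBK
KKKKKKKK
KKKKKKWK
KKKKKKKK
KKKKKKKK
KKKKKKKK
After op 3 paint(8,3,Y):
KKKKKKKK
KKKBBBBK
KKKBBBBK
KKKBBBBK
KKKKKKKK
KKKKKKWK
KKKKKKKK
KKKKKKKK
KKKYKKKK
After op 4 paint(3,6,K):
KKKKKKKK
KKKBBBBK
KKKBBBBK
KKKBBBKK
KKKKKKKK
KKKKKKWK
KKKKKKKK
KKKKKKKK
KKKYKKKK
After op 5 fill(1,1,Y) [59 cells changed]:
YYYYYYYY
YYYBBBBY
YYYBBBBY
YYYBBBYY
YYYYYYYY
YYYYYYWY
YYYYYYYY
YYYYYYYY
YYYYYYYY
After op 6 fill(3,0,G) [60 cells changed]:
GGGGGGGG
GGGBBBBG
GGGBBBBG
GGGBBBGG
GGGGGGGG
GGGGGGWG
GGGGGGGG
GGGGGGGG
GGGGGGGG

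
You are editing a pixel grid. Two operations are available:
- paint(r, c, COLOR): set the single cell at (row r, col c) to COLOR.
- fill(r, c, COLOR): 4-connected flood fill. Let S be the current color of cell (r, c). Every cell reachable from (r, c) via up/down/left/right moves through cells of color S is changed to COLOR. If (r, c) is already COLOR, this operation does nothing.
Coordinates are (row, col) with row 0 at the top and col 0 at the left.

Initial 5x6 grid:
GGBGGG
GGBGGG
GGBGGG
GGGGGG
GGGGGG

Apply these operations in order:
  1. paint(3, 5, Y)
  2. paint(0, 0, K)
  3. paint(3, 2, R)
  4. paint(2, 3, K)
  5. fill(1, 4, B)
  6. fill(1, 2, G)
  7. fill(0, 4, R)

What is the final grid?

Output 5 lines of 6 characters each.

After op 1 paint(3,5,Y):
GGBGGG
GGBGGG
GGBGGG
GGGGGY
GGGGGG
After op 2 paint(0,0,K):
KGBGGG
GGBGGG
GGBGGG
GGGGGY
GGGGGG
After op 3 paint(3,2,R):
KGBGGG
GGBGGG
GGBGGG
GGRGGY
GGGGGG
After op 4 paint(2,3,K):
KGBGGG
GGBGGG
GGBKGG
GGRGGY
GGGGGG
After op 5 fill(1,4,B) [23 cells changed]:
KBBBBB
BBBBBB
BBBKBB
BBRBBY
BBBBBB
After op 6 fill(1,2,G) [26 cells changed]:
KGGGGG
GGGGGG
GGGKGG
GGRGGY
GGGGGG
After op 7 fill(0,4,R) [26 cells changed]:
KRRRRR
RRRRRR
RRRKRR
RRRRRY
RRRRRR

Answer: KRRRRR
RRRRRR
RRRKRR
RRRRRY
RRRRRR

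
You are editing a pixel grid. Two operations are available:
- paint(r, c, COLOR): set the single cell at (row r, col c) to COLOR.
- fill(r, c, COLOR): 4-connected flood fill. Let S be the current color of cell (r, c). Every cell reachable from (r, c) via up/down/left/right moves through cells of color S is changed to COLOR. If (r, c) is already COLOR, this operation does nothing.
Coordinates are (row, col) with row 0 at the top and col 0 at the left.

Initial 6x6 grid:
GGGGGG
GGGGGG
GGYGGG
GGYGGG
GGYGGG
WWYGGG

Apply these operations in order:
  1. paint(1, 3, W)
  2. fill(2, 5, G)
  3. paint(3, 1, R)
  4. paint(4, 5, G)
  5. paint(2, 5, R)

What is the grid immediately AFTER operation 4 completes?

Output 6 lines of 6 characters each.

Answer: GGGGGG
GGGWGG
GGYGGG
GRYGGG
GGYGGG
WWYGGG

Derivation:
After op 1 paint(1,3,W):
GGGGGG
GGGWGG
GGYGGG
GGYGGG
GGYGGG
WWYGGG
After op 2 fill(2,5,G) [0 cells changed]:
GGGGGG
GGGWGG
GGYGGG
GGYGGG
GGYGGG
WWYGGG
After op 3 paint(3,1,R):
GGGGGG
GGGWGG
GGYGGG
GRYGGG
GGYGGG
WWYGGG
After op 4 paint(4,5,G):
GGGGGG
GGGWGG
GGYGGG
GRYGGG
GGYGGG
WWYGGG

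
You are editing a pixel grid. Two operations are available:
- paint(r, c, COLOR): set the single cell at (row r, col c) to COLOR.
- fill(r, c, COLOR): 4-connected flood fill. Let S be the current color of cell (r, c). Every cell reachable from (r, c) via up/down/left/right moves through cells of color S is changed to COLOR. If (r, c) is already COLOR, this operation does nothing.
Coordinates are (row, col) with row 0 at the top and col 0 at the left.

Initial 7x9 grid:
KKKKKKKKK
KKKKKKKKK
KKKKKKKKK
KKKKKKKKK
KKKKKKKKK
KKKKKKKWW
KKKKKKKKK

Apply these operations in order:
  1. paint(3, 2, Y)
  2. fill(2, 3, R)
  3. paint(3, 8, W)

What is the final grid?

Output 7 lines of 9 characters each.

Answer: RRRRRRRRR
RRRRRRRRR
RRRRRRRRR
RRYRRRRRW
RRRRRRRRR
RRRRRRRWW
RRRRRRRRR

Derivation:
After op 1 paint(3,2,Y):
KKKKKKKKK
KKKKKKKKK
KKKKKKKKK
KKYKKKKKK
KKKKKKKKK
KKKKKKKWW
KKKKKKKKK
After op 2 fill(2,3,R) [60 cells changed]:
RRRRRRRRR
RRRRRRRRR
RRRRRRRRR
RRYRRRRRR
RRRRRRRRR
RRRRRRRWW
RRRRRRRRR
After op 3 paint(3,8,W):
RRRRRRRRR
RRRRRRRRR
RRRRRRRRR
RRYRRRRRW
RRRRRRRRR
RRRRRRRWW
RRRRRRRRR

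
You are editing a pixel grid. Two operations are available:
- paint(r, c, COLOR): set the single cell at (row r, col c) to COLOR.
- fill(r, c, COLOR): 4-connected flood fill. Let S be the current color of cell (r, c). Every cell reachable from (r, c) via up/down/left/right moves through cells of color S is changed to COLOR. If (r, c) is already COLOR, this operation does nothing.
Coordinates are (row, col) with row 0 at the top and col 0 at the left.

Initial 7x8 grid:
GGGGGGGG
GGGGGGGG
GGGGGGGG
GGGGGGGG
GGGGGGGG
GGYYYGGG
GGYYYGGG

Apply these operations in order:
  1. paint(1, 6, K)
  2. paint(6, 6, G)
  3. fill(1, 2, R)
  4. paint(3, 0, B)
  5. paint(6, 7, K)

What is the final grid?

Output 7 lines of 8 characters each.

Answer: RRRRRRRR
RRRRRRKR
RRRRRRRR
BRRRRRRR
RRRRRRRR
RRYYYRRR
RRYYYRRK

Derivation:
After op 1 paint(1,6,K):
GGGGGGGG
GGGGGGKG
GGGGGGGG
GGGGGGGG
GGGGGGGG
GGYYYGGG
GGYYYGGG
After op 2 paint(6,6,G):
GGGGGGGG
GGGGGGKG
GGGGGGGG
GGGGGGGG
GGGGGGGG
GGYYYGGG
GGYYYGGG
After op 3 fill(1,2,R) [49 cells changed]:
RRRRRRRR
RRRRRRKR
RRRRRRRR
RRRRRRRR
RRRRRRRR
RRYYYRRR
RRYYYRRR
After op 4 paint(3,0,B):
RRRRRRRR
RRRRRRKR
RRRRRRRR
BRRRRRRR
RRRRRRRR
RRYYYRRR
RRYYYRRR
After op 5 paint(6,7,K):
RRRRRRRR
RRRRRRKR
RRRRRRRR
BRRRRRRR
RRRRRRRR
RRYYYRRR
RRYYYRRK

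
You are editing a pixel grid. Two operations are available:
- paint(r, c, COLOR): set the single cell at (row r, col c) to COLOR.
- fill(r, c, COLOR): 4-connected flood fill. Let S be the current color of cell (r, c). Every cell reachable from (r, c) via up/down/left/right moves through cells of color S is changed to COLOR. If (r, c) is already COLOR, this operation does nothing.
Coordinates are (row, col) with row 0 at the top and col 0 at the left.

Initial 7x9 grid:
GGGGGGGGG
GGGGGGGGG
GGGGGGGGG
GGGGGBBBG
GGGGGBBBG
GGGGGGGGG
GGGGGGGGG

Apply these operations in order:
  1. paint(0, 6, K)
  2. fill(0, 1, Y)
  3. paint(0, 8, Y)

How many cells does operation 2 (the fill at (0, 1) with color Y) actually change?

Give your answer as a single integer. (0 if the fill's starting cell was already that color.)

After op 1 paint(0,6,K):
GGGGGGKGG
GGGGGGGGG
GGGGGGGGG
GGGGGBBBG
GGGGGBBBG
GGGGGGGGG
GGGGGGGGG
After op 2 fill(0,1,Y) [56 cells changed]:
YYYYYYKYY
YYYYYYYYY
YYYYYYYYY
YYYYYBBBY
YYYYYBBBY
YYYYYYYYY
YYYYYYYYY

Answer: 56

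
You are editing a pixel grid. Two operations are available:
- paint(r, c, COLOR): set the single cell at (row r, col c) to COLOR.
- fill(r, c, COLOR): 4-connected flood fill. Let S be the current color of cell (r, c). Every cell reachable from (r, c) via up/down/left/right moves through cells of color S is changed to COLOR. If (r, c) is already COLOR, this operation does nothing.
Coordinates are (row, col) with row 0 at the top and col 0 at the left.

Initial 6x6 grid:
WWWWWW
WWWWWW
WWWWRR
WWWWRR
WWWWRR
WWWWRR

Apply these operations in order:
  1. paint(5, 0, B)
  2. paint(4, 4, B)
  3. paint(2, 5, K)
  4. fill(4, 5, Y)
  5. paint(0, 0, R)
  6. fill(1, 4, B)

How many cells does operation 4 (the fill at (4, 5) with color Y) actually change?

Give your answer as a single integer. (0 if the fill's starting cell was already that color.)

Answer: 6

Derivation:
After op 1 paint(5,0,B):
WWWWWW
WWWWWW
WWWWRR
WWWWRR
WWWWRR
BWWWRR
After op 2 paint(4,4,B):
WWWWWW
WWWWWW
WWWWRR
WWWWRR
WWWWBR
BWWWRR
After op 3 paint(2,5,K):
WWWWWW
WWWWWW
WWWWRK
WWWWRR
WWWWBR
BWWWRR
After op 4 fill(4,5,Y) [6 cells changed]:
WWWWWW
WWWWWW
WWWWYK
WWWWYY
WWWWBY
BWWWYY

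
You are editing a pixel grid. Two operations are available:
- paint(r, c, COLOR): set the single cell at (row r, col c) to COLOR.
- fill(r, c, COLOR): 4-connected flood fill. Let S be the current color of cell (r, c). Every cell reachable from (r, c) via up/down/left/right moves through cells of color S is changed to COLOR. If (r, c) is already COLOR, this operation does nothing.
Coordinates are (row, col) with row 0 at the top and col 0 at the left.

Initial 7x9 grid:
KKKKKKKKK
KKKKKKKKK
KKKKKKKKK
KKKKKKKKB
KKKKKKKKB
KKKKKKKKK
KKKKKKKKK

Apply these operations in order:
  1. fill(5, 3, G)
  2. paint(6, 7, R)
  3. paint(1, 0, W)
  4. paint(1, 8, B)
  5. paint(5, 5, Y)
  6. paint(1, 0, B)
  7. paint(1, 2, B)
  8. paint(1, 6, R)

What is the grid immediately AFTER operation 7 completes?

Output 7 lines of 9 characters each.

Answer: GGGGGGGGG
BGBGGGGGB
GGGGGGGGG
GGGGGGGGB
GGGGGGGGB
GGGGGYGGG
GGGGGGGRG

Derivation:
After op 1 fill(5,3,G) [61 cells changed]:
GGGGGGGGG
GGGGGGGGG
GGGGGGGGG
GGGGGGGGB
GGGGGGGGB
GGGGGGGGG
GGGGGGGGG
After op 2 paint(6,7,R):
GGGGGGGGG
GGGGGGGGG
GGGGGGGGG
GGGGGGGGB
GGGGGGGGB
GGGGGGGGG
GGGGGGGRG
After op 3 paint(1,0,W):
GGGGGGGGG
WGGGGGGGG
GGGGGGGGG
GGGGGGGGB
GGGGGGGGB
GGGGGGGGG
GGGGGGGRG
After op 4 paint(1,8,B):
GGGGGGGGG
WGGGGGGGB
GGGGGGGGG
GGGGGGGGB
GGGGGGGGB
GGGGGGGGG
GGGGGGGRG
After op 5 paint(5,5,Y):
GGGGGGGGG
WGGGGGGGB
GGGGGGGGG
GGGGGGGGB
GGGGGGGGB
GGGGGYGGG
GGGGGGGRG
After op 6 paint(1,0,B):
GGGGGGGGG
BGGGGGGGB
GGGGGGGGG
GGGGGGGGB
GGGGGGGGB
GGGGGYGGG
GGGGGGGRG
After op 7 paint(1,2,B):
GGGGGGGGG
BGBGGGGGB
GGGGGGGGG
GGGGGGGGB
GGGGGGGGB
GGGGGYGGG
GGGGGGGRG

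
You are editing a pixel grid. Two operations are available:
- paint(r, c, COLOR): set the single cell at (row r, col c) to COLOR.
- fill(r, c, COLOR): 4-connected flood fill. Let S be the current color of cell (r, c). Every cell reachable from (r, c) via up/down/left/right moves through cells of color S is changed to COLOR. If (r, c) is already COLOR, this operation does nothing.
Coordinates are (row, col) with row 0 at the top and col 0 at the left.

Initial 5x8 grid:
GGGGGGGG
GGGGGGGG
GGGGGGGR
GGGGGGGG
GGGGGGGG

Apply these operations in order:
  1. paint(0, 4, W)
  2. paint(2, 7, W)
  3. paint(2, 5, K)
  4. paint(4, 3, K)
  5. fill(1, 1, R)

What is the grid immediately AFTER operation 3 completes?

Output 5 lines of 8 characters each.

After op 1 paint(0,4,W):
GGGGWGGG
GGGGGGGG
GGGGGGGR
GGGGGGGG
GGGGGGGG
After op 2 paint(2,7,W):
GGGGWGGG
GGGGGGGG
GGGGGGGW
GGGGGGGG
GGGGGGGG
After op 3 paint(2,5,K):
GGGGWGGG
GGGGGGGG
GGGGGKGW
GGGGGGGG
GGGGGGGG

Answer: GGGGWGGG
GGGGGGGG
GGGGGKGW
GGGGGGGG
GGGGGGGG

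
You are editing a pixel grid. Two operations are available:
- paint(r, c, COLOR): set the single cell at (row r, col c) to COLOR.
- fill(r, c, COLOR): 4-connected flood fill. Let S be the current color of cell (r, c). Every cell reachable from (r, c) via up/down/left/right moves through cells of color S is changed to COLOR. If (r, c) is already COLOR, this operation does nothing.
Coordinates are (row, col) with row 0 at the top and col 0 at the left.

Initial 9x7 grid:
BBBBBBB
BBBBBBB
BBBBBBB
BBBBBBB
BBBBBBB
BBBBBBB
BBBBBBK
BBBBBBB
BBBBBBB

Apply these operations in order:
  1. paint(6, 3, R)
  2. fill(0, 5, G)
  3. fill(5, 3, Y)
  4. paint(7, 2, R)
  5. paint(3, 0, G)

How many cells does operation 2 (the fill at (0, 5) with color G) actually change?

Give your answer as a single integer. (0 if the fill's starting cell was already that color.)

Answer: 61

Derivation:
After op 1 paint(6,3,R):
BBBBBBB
BBBBBBB
BBBBBBB
BBBBBBB
BBBBBBB
BBBBBBB
BBBRBBK
BBBBBBB
BBBBBBB
After op 2 fill(0,5,G) [61 cells changed]:
GGGGGGG
GGGGGGG
GGGGGGG
GGGGGGG
GGGGGGG
GGGGGGG
GGGRGGK
GGGGGGG
GGGGGGG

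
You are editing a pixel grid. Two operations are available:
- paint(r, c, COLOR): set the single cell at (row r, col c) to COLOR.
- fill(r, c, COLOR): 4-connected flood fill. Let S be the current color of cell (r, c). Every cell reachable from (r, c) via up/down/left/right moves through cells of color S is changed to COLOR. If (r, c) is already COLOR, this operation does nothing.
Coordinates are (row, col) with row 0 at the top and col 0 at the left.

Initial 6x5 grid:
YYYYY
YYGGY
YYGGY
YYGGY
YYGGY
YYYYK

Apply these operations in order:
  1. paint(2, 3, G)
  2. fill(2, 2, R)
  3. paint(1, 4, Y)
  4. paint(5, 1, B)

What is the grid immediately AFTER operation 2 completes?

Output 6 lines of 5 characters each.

After op 1 paint(2,3,G):
YYYYY
YYGGY
YYGGY
YYGGY
YYGGY
YYYYK
After op 2 fill(2,2,R) [8 cells changed]:
YYYYY
YYRRY
YYRRY
YYRRY
YYRRY
YYYYK

Answer: YYYYY
YYRRY
YYRRY
YYRRY
YYRRY
YYYYK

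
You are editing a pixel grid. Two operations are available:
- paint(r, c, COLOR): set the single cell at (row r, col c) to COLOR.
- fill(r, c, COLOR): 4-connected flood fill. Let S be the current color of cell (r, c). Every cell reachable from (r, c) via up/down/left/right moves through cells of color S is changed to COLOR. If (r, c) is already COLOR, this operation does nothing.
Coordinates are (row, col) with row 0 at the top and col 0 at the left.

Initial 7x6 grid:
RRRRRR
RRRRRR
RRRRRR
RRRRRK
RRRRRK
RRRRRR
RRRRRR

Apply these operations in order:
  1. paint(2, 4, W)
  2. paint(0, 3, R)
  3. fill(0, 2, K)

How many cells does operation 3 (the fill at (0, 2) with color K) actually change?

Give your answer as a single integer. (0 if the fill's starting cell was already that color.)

After op 1 paint(2,4,W):
RRRRRR
RRRRRR
RRRRWR
RRRRRK
RRRRRK
RRRRRR
RRRRRR
After op 2 paint(0,3,R):
RRRRRR
RRRRRR
RRRRWR
RRRRRK
RRRRRK
RRRRRR
RRRRRR
After op 3 fill(0,2,K) [39 cells changed]:
KKKKKK
KKKKKK
KKKKWK
KKKKKK
KKKKKK
KKKKKK
KKKKKK

Answer: 39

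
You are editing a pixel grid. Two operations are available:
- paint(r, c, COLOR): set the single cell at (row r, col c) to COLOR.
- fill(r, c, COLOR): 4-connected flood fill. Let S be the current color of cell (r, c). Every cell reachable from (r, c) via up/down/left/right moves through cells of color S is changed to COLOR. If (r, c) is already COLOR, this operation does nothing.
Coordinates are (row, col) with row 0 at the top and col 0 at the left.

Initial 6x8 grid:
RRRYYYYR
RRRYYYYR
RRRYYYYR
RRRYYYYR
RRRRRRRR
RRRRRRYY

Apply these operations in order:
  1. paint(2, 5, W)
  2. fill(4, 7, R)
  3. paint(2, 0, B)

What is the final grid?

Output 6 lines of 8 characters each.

After op 1 paint(2,5,W):
RRRYYYYR
RRRYYYYR
RRRYYWYR
RRRYYYYR
RRRRRRRR
RRRRRRYY
After op 2 fill(4,7,R) [0 cells changed]:
RRRYYYYR
RRRYYYYR
RRRYYWYR
RRRYYYYR
RRRRRRRR
RRRRRRYY
After op 3 paint(2,0,B):
RRRYYYYR
RRRYYYYR
BRRYYWYR
RRRYYYYR
RRRRRRRR
RRRRRRYY

Answer: RRRYYYYR
RRRYYYYR
BRRYYWYR
RRRYYYYR
RRRRRRRR
RRRRRRYY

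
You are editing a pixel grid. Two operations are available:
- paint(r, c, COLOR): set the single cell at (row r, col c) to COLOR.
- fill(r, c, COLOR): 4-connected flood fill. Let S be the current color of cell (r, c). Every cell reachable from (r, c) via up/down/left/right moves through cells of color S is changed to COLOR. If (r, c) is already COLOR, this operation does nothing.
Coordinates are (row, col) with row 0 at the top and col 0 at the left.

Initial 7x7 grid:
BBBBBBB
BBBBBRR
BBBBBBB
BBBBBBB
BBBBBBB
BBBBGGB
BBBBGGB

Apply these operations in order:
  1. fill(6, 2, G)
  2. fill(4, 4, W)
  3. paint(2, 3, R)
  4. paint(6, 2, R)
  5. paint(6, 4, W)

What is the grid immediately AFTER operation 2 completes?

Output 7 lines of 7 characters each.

Answer: WWWWWWW
WWWWWRR
WWWWWWW
WWWWWWW
WWWWWWW
WWWWWWW
WWWWWWW

Derivation:
After op 1 fill(6,2,G) [43 cells changed]:
GGGGGGG
GGGGGRR
GGGGGGG
GGGGGGG
GGGGGGG
GGGGGGG
GGGGGGG
After op 2 fill(4,4,W) [47 cells changed]:
WWWWWWW
WWWWWRR
WWWWWWW
WWWWWWW
WWWWWWW
WWWWWWW
WWWWWWW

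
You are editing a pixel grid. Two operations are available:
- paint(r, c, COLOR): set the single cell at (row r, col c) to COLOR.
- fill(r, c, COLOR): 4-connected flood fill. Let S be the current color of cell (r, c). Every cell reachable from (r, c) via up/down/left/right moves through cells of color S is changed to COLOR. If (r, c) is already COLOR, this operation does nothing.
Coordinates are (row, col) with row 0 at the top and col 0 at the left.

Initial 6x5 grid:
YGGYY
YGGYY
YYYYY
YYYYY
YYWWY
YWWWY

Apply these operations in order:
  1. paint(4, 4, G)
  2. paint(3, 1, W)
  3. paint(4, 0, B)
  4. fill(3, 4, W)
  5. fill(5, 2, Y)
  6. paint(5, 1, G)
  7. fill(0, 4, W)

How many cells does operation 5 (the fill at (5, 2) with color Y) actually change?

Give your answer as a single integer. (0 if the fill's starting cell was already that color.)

After op 1 paint(4,4,G):
YGGYY
YGGYY
YYYYY
YYYYY
YYWWG
YWWWY
After op 2 paint(3,1,W):
YGGYY
YGGYY
YYYYY
YWYYY
YYWWG
YWWWY
After op 3 paint(4,0,B):
YGGYY
YGGYY
YYYYY
YWYYY
BYWWG
YWWWY
After op 4 fill(3,4,W) [15 cells changed]:
WGGWW
WGGWW
WWWWW
WWWWW
BYWWG
YWWWY
After op 5 fill(5,2,Y) [21 cells changed]:
YGGYY
YGGYY
YYYYY
YYYYY
BYYYG
YYYYY

Answer: 21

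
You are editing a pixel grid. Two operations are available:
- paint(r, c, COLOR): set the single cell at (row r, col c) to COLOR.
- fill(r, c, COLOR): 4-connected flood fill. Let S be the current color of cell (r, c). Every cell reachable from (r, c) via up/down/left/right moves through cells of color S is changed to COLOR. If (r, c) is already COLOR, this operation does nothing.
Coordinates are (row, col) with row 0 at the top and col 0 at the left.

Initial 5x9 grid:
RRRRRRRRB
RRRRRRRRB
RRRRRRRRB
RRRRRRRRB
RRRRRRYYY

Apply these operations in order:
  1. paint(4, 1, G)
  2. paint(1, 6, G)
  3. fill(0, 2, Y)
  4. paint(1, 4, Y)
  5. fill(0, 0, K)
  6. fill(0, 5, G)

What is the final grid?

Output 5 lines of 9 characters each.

Answer: GGGGGGGGB
GGGGGGGGB
GGGGGGGGB
GGGGGGGGB
GGGGGGGGG

Derivation:
After op 1 paint(4,1,G):
RRRRRRRRB
RRRRRRRRB
RRRRRRRRB
RRRRRRRRB
RGRRRRYYY
After op 2 paint(1,6,G):
RRRRRRRRB
RRRRRRGRB
RRRRRRRRB
RRRRRRRRB
RGRRRRYYY
After op 3 fill(0,2,Y) [36 cells changed]:
YYYYYYYYB
YYYYYYGYB
YYYYYYYYB
YYYYYYYYB
YGYYYYYYY
After op 4 paint(1,4,Y):
YYYYYYYYB
YYYYYYGYB
YYYYYYYYB
YYYYYYYYB
YGYYYYYYY
After op 5 fill(0,0,K) [39 cells changed]:
KKKKKKKKB
KKKKKKGKB
KKKKKKKKB
KKKKKKKKB
KGKKKKKKK
After op 6 fill(0,5,G) [39 cells changed]:
GGGGGGGGB
GGGGGGGGB
GGGGGGGGB
GGGGGGGGB
GGGGGGGGG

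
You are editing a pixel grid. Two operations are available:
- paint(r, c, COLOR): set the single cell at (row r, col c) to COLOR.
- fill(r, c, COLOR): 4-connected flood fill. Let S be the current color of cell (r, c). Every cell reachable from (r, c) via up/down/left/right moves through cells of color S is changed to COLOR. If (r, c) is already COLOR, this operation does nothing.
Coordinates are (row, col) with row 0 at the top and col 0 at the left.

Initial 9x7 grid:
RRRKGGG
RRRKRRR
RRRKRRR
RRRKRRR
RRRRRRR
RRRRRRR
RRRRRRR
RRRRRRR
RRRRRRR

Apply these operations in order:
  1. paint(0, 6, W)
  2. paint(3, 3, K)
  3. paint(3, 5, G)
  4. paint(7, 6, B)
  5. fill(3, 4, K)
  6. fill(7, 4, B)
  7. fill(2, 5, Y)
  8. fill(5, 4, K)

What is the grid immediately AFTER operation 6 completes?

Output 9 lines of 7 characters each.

After op 1 paint(0,6,W):
RRRKGGW
RRRKRRR
RRRKRRR
RRRKRRR
RRRRRRR
RRRRRRR
RRRRRRR
RRRRRRR
RRRRRRR
After op 2 paint(3,3,K):
RRRKGGW
RRRKRRR
RRRKRRR
RRRKRRR
RRRRRRR
RRRRRRR
RRRRRRR
RRRRRRR
RRRRRRR
After op 3 paint(3,5,G):
RRRKGGW
RRRKRRR
RRRKRRR
RRRKRGR
RRRRRRR
RRRRRRR
RRRRRRR
RRRRRRR
RRRRRRR
After op 4 paint(7,6,B):
RRRKGGW
RRRKRRR
RRRKRRR
RRRKRGR
RRRRRRR
RRRRRRR
RRRRRRR
RRRRRRB
RRRRRRR
After op 5 fill(3,4,K) [54 cells changed]:
KKKKGGW
KKKKKKK
KKKKKKK
KKKKKGK
KKKKKKK
KKKKKKK
KKKKKKK
KKKKKKB
KKKKKKK
After op 6 fill(7,4,B) [58 cells changed]:
BBBBGGW
BBBBBBB
BBBBBBB
BBBBBGB
BBBBBBB
BBBBBBB
BBBBBBB
BBBBBBB
BBBBBBB

Answer: BBBBGGW
BBBBBBB
BBBBBBB
BBBBBGB
BBBBBBB
BBBBBBB
BBBBBBB
BBBBBBB
BBBBBBB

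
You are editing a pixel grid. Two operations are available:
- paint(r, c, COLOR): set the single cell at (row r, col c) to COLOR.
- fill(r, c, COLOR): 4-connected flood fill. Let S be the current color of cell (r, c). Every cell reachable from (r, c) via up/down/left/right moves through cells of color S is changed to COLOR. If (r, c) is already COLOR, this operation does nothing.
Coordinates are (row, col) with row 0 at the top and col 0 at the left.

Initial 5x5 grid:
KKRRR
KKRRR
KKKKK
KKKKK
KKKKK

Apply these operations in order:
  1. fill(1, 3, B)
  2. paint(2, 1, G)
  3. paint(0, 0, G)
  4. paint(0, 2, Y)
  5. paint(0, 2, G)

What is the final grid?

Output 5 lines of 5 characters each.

Answer: GKGBB
KKBBB
KGKKK
KKKKK
KKKKK

Derivation:
After op 1 fill(1,3,B) [6 cells changed]:
KKBBB
KKBBB
KKKKK
KKKKK
KKKKK
After op 2 paint(2,1,G):
KKBBB
KKBBB
KGKKK
KKKKK
KKKKK
After op 3 paint(0,0,G):
GKBBB
KKBBB
KGKKK
KKKKK
KKKKK
After op 4 paint(0,2,Y):
GKYBB
KKBBB
KGKKK
KKKKK
KKKKK
After op 5 paint(0,2,G):
GKGBB
KKBBB
KGKKK
KKKKK
KKKKK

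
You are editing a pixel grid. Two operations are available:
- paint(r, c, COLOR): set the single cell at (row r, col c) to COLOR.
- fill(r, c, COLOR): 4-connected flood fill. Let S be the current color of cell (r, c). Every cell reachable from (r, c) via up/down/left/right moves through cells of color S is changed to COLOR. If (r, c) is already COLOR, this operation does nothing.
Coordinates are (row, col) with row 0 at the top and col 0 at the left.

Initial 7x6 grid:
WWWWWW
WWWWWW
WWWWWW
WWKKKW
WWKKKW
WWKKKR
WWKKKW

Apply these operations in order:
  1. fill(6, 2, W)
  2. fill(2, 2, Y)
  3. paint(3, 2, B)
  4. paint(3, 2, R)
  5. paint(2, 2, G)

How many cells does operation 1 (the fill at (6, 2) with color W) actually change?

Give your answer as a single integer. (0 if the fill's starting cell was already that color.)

After op 1 fill(6,2,W) [12 cells changed]:
WWWWWW
WWWWWW
WWWWWW
WWWWWW
WWWWWW
WWWWWR
WWWWWW

Answer: 12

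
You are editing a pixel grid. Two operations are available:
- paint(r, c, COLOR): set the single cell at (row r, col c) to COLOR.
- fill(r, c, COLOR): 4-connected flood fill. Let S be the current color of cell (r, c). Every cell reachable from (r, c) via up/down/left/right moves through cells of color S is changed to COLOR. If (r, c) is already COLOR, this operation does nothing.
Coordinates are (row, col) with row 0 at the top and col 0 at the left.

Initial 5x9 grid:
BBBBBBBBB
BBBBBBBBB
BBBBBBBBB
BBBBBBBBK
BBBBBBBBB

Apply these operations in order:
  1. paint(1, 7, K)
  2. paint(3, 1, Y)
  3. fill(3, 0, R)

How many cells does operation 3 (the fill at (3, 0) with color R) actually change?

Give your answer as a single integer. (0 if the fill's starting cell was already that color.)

Answer: 42

Derivation:
After op 1 paint(1,7,K):
BBBBBBBBB
BBBBBBBKB
BBBBBBBBB
BBBBBBBBK
BBBBBBBBB
After op 2 paint(3,1,Y):
BBBBBBBBB
BBBBBBBKB
BBBBBBBBB
BYBBBBBBK
BBBBBBBBB
After op 3 fill(3,0,R) [42 cells changed]:
RRRRRRRRR
RRRRRRRKR
RRRRRRRRR
RYRRRRRRK
RRRRRRRRR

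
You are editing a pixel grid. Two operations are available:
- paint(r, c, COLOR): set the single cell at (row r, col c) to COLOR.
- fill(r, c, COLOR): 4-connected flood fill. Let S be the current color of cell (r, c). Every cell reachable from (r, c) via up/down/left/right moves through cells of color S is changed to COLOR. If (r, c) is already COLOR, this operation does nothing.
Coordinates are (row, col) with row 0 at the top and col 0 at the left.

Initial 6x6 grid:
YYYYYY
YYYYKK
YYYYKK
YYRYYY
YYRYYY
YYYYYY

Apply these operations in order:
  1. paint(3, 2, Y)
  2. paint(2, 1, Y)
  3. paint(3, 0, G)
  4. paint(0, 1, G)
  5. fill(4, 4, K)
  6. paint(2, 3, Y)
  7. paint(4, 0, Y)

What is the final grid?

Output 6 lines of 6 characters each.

After op 1 paint(3,2,Y):
YYYYYY
YYYYKK
YYYYKK
YYYYYY
YYRYYY
YYYYYY
After op 2 paint(2,1,Y):
YYYYYY
YYYYKK
YYYYKK
YYYYYY
YYRYYY
YYYYYY
After op 3 paint(3,0,G):
YYYYYY
YYYYKK
YYYYKK
GYYYYY
YYRYYY
YYYYYY
After op 4 paint(0,1,G):
YGYYYY
YYYYKK
YYYYKK
GYYYYY
YYRYYY
YYYYYY
After op 5 fill(4,4,K) [29 cells changed]:
KGKKKK
KKKKKK
KKKKKK
GKKKKK
KKRKKK
KKKKKK
After op 6 paint(2,3,Y):
KGKKKK
KKKKKK
KKKYKK
GKKKKK
KKRKKK
KKKKKK
After op 7 paint(4,0,Y):
KGKKKK
KKKKKK
KKKYKK
GKKKKK
YKRKKK
KKKKKK

Answer: KGKKKK
KKKKKK
KKKYKK
GKKKKK
YKRKKK
KKKKKK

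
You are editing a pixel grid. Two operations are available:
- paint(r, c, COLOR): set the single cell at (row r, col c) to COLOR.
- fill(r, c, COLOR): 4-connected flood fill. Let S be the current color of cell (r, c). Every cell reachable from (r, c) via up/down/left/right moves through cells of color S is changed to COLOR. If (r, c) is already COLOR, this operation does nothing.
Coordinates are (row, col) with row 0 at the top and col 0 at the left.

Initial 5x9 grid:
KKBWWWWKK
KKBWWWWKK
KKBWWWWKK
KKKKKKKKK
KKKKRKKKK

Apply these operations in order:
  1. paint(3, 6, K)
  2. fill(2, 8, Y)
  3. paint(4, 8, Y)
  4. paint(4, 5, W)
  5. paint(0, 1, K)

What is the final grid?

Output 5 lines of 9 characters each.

Answer: YKBWWWWYY
YYBWWWWYY
YYBWWWWYY
YYYYYYYYY
YYYYRWYYY

Derivation:
After op 1 paint(3,6,K):
KKBWWWWKK
KKBWWWWKK
KKBWWWWKK
KKKKKKKKK
KKKKRKKKK
After op 2 fill(2,8,Y) [29 cells changed]:
YYBWWWWYY
YYBWWWWYY
YYBWWWWYY
YYYYYYYYY
YYYYRYYYY
After op 3 paint(4,8,Y):
YYBWWWWYY
YYBWWWWYY
YYBWWWWYY
YYYYYYYYY
YYYYRYYYY
After op 4 paint(4,5,W):
YYBWWWWYY
YYBWWWWYY
YYBWWWWYY
YYYYYYYYY
YYYYRWYYY
After op 5 paint(0,1,K):
YKBWWWWYY
YYBWWWWYY
YYBWWWWYY
YYYYYYYYY
YYYYRWYYY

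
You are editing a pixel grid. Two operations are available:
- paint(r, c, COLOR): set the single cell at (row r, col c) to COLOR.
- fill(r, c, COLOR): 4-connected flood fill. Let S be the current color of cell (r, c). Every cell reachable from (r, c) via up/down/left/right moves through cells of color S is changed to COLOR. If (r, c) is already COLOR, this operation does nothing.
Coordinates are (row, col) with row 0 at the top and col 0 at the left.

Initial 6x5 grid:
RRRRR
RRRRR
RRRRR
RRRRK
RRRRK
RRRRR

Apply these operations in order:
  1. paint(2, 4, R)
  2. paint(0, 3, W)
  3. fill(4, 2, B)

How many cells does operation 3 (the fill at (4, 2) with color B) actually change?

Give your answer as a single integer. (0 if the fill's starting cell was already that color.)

After op 1 paint(2,4,R):
RRRRR
RRRRR
RRRRR
RRRRK
RRRRK
RRRRR
After op 2 paint(0,3,W):
RRRWR
RRRRR
RRRRR
RRRRK
RRRRK
RRRRR
After op 3 fill(4,2,B) [27 cells changed]:
BBBWB
BBBBB
BBBBB
BBBBK
BBBBK
BBBBB

Answer: 27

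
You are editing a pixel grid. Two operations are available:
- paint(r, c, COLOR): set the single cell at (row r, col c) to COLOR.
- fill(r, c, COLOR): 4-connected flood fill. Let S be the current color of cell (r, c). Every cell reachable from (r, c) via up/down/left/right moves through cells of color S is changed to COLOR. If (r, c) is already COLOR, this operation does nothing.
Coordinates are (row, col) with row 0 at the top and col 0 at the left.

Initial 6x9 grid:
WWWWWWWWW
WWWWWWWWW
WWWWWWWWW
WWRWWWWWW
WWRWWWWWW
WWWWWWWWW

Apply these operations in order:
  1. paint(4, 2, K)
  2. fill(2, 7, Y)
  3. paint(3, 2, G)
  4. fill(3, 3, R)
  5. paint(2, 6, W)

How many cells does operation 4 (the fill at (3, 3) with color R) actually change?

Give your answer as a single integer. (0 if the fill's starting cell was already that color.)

After op 1 paint(4,2,K):
WWWWWWWWW
WWWWWWWWW
WWWWWWWWW
WWRWWWWWW
WWKWWWWWW
WWWWWWWWW
After op 2 fill(2,7,Y) [52 cells changed]:
YYYYYYYYY
YYYYYYYYY
YYYYYYYYY
YYRYYYYYY
YYKYYYYYY
YYYYYYYYY
After op 3 paint(3,2,G):
YYYYYYYYY
YYYYYYYYY
YYYYYYYYY
YYGYYYYYY
YYKYYYYYY
YYYYYYYYY
After op 4 fill(3,3,R) [52 cells changed]:
RRRRRRRRR
RRRRRRRRR
RRRRRRRRR
RRGRRRRRR
RRKRRRRRR
RRRRRRRRR

Answer: 52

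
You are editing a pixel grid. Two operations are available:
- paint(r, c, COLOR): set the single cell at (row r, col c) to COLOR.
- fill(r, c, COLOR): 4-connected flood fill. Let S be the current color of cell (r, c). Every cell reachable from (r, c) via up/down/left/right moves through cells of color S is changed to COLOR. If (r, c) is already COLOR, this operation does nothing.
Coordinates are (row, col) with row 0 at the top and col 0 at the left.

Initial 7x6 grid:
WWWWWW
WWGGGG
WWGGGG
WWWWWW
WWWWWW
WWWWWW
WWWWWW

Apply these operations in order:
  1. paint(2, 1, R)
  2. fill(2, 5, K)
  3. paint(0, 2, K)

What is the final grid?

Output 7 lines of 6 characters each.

After op 1 paint(2,1,R):
WWWWWW
WWGGGG
WRGGGG
WWWWWW
WWWWWW
WWWWWW
WWWWWW
After op 2 fill(2,5,K) [8 cells changed]:
WWWWWW
WWKKKK
WRKKKK
WWWWWW
WWWWWW
WWWWWW
WWWWWW
After op 3 paint(0,2,K):
WWKWWW
WWKKKK
WRKKKK
WWWWWW
WWWWWW
WWWWWW
WWWWWW

Answer: WWKWWW
WWKKKK
WRKKKK
WWWWWW
WWWWWW
WWWWWW
WWWWWW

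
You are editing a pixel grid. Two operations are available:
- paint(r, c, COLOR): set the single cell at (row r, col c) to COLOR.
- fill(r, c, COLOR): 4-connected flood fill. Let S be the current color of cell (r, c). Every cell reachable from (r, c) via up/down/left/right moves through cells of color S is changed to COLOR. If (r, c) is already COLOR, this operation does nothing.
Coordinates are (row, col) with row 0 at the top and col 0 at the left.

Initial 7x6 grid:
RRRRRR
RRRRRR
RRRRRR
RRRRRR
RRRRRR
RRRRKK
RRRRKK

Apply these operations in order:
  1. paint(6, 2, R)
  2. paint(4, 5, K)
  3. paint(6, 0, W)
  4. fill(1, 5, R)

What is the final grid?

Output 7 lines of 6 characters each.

After op 1 paint(6,2,R):
RRRRRR
RRRRRR
RRRRRR
RRRRRR
RRRRRR
RRRRKK
RRRRKK
After op 2 paint(4,5,K):
RRRRRR
RRRRRR
RRRRRR
RRRRRR
RRRRRK
RRRRKK
RRRRKK
After op 3 paint(6,0,W):
RRRRRR
RRRRRR
RRRRRR
RRRRRR
RRRRRK
RRRRKK
WRRRKK
After op 4 fill(1,5,R) [0 cells changed]:
RRRRRR
RRRRRR
RRRRRR
RRRRRR
RRRRRK
RRRRKK
WRRRKK

Answer: RRRRRR
RRRRRR
RRRRRR
RRRRRR
RRRRRK
RRRRKK
WRRRKK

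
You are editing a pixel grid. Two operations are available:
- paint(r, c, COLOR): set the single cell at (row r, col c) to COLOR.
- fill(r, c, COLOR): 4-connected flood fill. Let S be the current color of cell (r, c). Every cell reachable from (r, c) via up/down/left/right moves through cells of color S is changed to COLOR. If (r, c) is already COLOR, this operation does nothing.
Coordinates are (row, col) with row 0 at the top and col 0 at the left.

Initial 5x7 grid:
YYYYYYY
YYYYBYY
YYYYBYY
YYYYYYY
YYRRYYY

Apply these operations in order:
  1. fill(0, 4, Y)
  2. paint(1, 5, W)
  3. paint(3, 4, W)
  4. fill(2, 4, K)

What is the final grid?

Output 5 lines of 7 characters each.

After op 1 fill(0,4,Y) [0 cells changed]:
YYYYYYY
YYYYBYY
YYYYBYY
YYYYYYY
YYRRYYY
After op 2 paint(1,5,W):
YYYYYYY
YYYYBWY
YYYYBYY
YYYYYYY
YYRRYYY
After op 3 paint(3,4,W):
YYYYYYY
YYYYBWY
YYYYBYY
YYYYWYY
YYRRYYY
After op 4 fill(2,4,K) [2 cells changed]:
YYYYYYY
YYYYKWY
YYYYKYY
YYYYWYY
YYRRYYY

Answer: YYYYYYY
YYYYKWY
YYYYKYY
YYYYWYY
YYRRYYY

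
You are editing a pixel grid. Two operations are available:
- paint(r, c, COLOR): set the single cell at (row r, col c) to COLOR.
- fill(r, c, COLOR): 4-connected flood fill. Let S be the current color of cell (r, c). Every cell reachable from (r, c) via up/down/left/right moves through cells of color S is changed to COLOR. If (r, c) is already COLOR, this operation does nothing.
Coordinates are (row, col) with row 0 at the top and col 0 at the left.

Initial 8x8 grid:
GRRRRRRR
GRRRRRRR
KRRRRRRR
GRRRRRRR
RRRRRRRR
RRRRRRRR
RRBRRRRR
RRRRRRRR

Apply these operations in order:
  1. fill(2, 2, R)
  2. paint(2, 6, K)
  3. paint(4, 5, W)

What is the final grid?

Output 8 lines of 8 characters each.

Answer: GRRRRRRR
GRRRRRRR
KRRRRRKR
GRRRRRRR
RRRRRWRR
RRRRRRRR
RRBRRRRR
RRRRRRRR

Derivation:
After op 1 fill(2,2,R) [0 cells changed]:
GRRRRRRR
GRRRRRRR
KRRRRRRR
GRRRRRRR
RRRRRRRR
RRRRRRRR
RRBRRRRR
RRRRRRRR
After op 2 paint(2,6,K):
GRRRRRRR
GRRRRRRR
KRRRRRKR
GRRRRRRR
RRRRRRRR
RRRRRRRR
RRBRRRRR
RRRRRRRR
After op 3 paint(4,5,W):
GRRRRRRR
GRRRRRRR
KRRRRRKR
GRRRRRRR
RRRRRWRR
RRRRRRRR
RRBRRRRR
RRRRRRRR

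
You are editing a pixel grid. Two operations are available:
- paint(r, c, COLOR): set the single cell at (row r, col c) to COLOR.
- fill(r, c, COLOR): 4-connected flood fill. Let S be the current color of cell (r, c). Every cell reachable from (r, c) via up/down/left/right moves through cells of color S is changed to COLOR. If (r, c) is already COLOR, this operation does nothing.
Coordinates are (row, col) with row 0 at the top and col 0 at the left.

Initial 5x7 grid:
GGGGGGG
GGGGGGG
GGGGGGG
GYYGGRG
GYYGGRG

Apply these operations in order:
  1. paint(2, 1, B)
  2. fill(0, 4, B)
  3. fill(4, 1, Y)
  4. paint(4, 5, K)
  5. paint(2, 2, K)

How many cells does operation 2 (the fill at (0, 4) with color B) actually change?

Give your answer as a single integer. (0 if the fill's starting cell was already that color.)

Answer: 28

Derivation:
After op 1 paint(2,1,B):
GGGGGGG
GGGGGGG
GBGGGGG
GYYGGRG
GYYGGRG
After op 2 fill(0,4,B) [28 cells changed]:
BBBBBBB
BBBBBBB
BBBBBBB
BYYBBRB
BYYBBRB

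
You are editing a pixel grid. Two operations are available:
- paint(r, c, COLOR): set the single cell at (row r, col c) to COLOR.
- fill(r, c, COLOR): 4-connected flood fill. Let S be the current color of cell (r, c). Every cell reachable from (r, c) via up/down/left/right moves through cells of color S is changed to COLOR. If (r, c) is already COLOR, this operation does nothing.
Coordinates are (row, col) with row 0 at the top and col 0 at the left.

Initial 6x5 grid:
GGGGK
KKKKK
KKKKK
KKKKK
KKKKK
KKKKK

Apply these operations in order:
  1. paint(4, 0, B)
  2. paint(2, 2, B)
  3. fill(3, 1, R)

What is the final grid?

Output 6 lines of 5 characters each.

Answer: GGGGR
RRRRR
RRBRR
RRRRR
BRRRR
RRRRR

Derivation:
After op 1 paint(4,0,B):
GGGGK
KKKKK
KKKKK
KKKKK
BKKKK
KKKKK
After op 2 paint(2,2,B):
GGGGK
KKKKK
KKBKK
KKKKK
BKKKK
KKKKK
After op 3 fill(3,1,R) [24 cells changed]:
GGGGR
RRRRR
RRBRR
RRRRR
BRRRR
RRRRR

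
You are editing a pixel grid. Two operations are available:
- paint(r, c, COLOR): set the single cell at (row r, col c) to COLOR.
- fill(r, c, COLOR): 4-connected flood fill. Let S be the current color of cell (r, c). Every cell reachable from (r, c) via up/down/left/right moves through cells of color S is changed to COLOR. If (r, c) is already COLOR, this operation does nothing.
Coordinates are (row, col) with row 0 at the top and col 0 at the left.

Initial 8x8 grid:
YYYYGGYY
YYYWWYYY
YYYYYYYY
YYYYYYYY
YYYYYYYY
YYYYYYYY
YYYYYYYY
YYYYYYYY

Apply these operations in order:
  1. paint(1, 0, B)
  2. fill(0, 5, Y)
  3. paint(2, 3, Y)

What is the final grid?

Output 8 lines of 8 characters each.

Answer: YYYYYYYY
BYYWWYYY
YYYYYYYY
YYYYYYYY
YYYYYYYY
YYYYYYYY
YYYYYYYY
YYYYYYYY

Derivation:
After op 1 paint(1,0,B):
YYYYGGYY
BYYWWYYY
YYYYYYYY
YYYYYYYY
YYYYYYYY
YYYYYYYY
YYYYYYYY
YYYYYYYY
After op 2 fill(0,5,Y) [2 cells changed]:
YYYYYYYY
BYYWWYYY
YYYYYYYY
YYYYYYYY
YYYYYYYY
YYYYYYYY
YYYYYYYY
YYYYYYYY
After op 3 paint(2,3,Y):
YYYYYYYY
BYYWWYYY
YYYYYYYY
YYYYYYYY
YYYYYYYY
YYYYYYYY
YYYYYYYY
YYYYYYYY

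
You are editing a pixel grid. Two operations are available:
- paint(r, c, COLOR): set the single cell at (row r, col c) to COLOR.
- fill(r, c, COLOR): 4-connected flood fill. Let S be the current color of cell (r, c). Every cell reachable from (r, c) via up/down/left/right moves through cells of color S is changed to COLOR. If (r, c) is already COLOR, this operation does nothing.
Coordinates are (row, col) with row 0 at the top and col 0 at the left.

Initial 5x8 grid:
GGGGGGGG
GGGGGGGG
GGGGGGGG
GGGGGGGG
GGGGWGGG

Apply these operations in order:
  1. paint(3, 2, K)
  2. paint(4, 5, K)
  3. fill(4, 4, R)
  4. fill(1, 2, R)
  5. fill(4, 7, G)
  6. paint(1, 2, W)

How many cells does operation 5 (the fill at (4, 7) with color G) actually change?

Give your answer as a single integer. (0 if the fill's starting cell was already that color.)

After op 1 paint(3,2,K):
GGGGGGGG
GGGGGGGG
GGGGGGGG
GGKGGGGG
GGGGWGGG
After op 2 paint(4,5,K):
GGGGGGGG
GGGGGGGG
GGGGGGGG
GGKGGGGG
GGGGWKGG
After op 3 fill(4,4,R) [1 cells changed]:
GGGGGGGG
GGGGGGGG
GGGGGGGG
GGKGGGGG
GGGGRKGG
After op 4 fill(1,2,R) [37 cells changed]:
RRRRRRRR
RRRRRRRR
RRRRRRRR
RRKRRRRR
RRRRRKRR
After op 5 fill(4,7,G) [38 cells changed]:
GGGGGGGG
GGGGGGGG
GGGGGGGG
GGKGGGGG
GGGGGKGG

Answer: 38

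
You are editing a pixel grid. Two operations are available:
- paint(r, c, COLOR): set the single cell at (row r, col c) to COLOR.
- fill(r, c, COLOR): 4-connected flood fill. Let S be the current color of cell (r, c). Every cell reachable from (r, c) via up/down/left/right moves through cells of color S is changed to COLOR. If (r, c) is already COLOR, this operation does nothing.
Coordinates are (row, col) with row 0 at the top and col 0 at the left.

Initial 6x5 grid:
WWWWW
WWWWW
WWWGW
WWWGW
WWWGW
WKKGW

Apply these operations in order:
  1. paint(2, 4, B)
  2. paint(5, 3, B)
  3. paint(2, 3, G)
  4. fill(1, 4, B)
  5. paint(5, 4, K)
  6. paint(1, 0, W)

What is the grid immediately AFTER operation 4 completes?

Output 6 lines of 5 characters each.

After op 1 paint(2,4,B):
WWWWW
WWWWW
WWWGB
WWWGW
WWWGW
WKKGW
After op 2 paint(5,3,B):
WWWWW
WWWWW
WWWGB
WWWGW
WWWGW
WKKBW
After op 3 paint(2,3,G):
WWWWW
WWWWW
WWWGB
WWWGW
WWWGW
WKKBW
After op 4 fill(1,4,B) [20 cells changed]:
BBBBB
BBBBB
BBBGB
BBBGW
BBBGW
BKKBW

Answer: BBBBB
BBBBB
BBBGB
BBBGW
BBBGW
BKKBW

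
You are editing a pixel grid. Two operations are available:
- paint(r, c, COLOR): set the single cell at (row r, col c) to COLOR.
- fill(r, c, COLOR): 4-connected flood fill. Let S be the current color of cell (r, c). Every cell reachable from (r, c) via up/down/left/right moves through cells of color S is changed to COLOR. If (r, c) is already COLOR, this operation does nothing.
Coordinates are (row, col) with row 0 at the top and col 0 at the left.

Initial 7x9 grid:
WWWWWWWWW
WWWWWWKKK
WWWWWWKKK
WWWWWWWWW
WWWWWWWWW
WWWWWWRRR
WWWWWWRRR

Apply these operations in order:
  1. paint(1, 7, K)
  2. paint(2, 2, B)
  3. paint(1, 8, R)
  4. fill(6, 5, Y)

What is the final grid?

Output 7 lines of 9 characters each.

Answer: YYYYYYYYY
YYYYYYKKR
YYBYYYKKK
YYYYYYYYY
YYYYYYYYY
YYYYYYRRR
YYYYYYRRR

Derivation:
After op 1 paint(1,7,K):
WWWWWWWWW
WWWWWWKKK
WWWWWWKKK
WWWWWWWWW
WWWWWWWWW
WWWWWWRRR
WWWWWWRRR
After op 2 paint(2,2,B):
WWWWWWWWW
WWWWWWKKK
WWBWWWKKK
WWWWWWWWW
WWWWWWWWW
WWWWWWRRR
WWWWWWRRR
After op 3 paint(1,8,R):
WWWWWWWWW
WWWWWWKKR
WWBWWWKKK
WWWWWWWWW
WWWWWWWWW
WWWWWWRRR
WWWWWWRRR
After op 4 fill(6,5,Y) [50 cells changed]:
YYYYYYYYY
YYYYYYKKR
YYBYYYKKK
YYYYYYYYY
YYYYYYYYY
YYYYYYRRR
YYYYYYRRR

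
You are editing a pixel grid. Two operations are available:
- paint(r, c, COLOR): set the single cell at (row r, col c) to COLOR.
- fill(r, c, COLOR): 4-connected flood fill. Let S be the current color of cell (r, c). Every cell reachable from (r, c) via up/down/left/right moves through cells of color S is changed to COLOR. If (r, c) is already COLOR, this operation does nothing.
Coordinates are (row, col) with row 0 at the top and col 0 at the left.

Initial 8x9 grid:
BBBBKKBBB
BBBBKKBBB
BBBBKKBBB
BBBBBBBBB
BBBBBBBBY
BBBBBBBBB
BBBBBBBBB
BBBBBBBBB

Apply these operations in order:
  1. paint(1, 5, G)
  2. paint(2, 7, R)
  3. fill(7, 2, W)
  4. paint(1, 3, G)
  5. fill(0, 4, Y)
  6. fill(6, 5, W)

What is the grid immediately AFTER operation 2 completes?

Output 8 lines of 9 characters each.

Answer: BBBBKKBBB
BBBBKGBBB
BBBBKKBRB
BBBBBBBBB
BBBBBBBBY
BBBBBBBBB
BBBBBBBBB
BBBBBBBBB

Derivation:
After op 1 paint(1,5,G):
BBBBKKBBB
BBBBKGBBB
BBBBKKBBB
BBBBBBBBB
BBBBBBBBY
BBBBBBBBB
BBBBBBBBB
BBBBBBBBB
After op 2 paint(2,7,R):
BBBBKKBBB
BBBBKGBBB
BBBBKKBRB
BBBBBBBBB
BBBBBBBBY
BBBBBBBBB
BBBBBBBBB
BBBBBBBBB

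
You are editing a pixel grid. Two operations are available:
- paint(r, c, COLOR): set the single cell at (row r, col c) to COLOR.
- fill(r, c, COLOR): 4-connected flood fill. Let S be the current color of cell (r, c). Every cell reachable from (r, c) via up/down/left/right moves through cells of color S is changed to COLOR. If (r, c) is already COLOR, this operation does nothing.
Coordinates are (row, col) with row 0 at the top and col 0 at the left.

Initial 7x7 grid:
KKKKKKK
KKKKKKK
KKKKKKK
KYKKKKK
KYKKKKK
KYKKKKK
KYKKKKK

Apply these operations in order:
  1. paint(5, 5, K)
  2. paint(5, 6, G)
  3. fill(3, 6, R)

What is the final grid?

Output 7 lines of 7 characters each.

Answer: RRRRRRR
RRRRRRR
RRRRRRR
RYRRRRR
RYRRRRR
RYRRRRG
RYRRRRR

Derivation:
After op 1 paint(5,5,K):
KKKKKKK
KKKKKKK
KKKKKKK
KYKKKKK
KYKKKKK
KYKKKKK
KYKKKKK
After op 2 paint(5,6,G):
KKKKKKK
KKKKKKK
KKKKKKK
KYKKKKK
KYKKKKK
KYKKKKG
KYKKKKK
After op 3 fill(3,6,R) [44 cells changed]:
RRRRRRR
RRRRRRR
RRRRRRR
RYRRRRR
RYRRRRR
RYRRRRG
RYRRRRR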